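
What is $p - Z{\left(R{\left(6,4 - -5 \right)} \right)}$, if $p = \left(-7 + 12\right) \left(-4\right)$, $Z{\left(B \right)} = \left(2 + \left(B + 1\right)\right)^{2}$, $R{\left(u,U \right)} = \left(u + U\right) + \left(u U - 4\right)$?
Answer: $-4644$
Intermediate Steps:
$R{\left(u,U \right)} = -4 + U + u + U u$ ($R{\left(u,U \right)} = \left(U + u\right) + \left(U u - 4\right) = \left(U + u\right) + \left(-4 + U u\right) = -4 + U + u + U u$)
$Z{\left(B \right)} = \left(3 + B\right)^{2}$ ($Z{\left(B \right)} = \left(2 + \left(1 + B\right)\right)^{2} = \left(3 + B\right)^{2}$)
$p = -20$ ($p = 5 \left(-4\right) = -20$)
$p - Z{\left(R{\left(6,4 - -5 \right)} \right)} = -20 - \left(3 + \left(-4 + \left(4 - -5\right) + 6 + \left(4 - -5\right) 6\right)\right)^{2} = -20 - \left(3 + \left(-4 + \left(4 + 5\right) + 6 + \left(4 + 5\right) 6\right)\right)^{2} = -20 - \left(3 + \left(-4 + 9 + 6 + 9 \cdot 6\right)\right)^{2} = -20 - \left(3 + \left(-4 + 9 + 6 + 54\right)\right)^{2} = -20 - \left(3 + 65\right)^{2} = -20 - 68^{2} = -20 - 4624 = -4644$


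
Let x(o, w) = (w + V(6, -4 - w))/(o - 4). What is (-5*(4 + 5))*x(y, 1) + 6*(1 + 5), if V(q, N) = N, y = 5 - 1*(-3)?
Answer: 81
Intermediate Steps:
y = 8 (y = 5 + 3 = 8)
x(o, w) = -4/(-4 + o) (x(o, w) = (w + (-4 - w))/(o - 4) = -4/(-4 + o))
(-5*(4 + 5))*x(y, 1) + 6*(1 + 5) = (-5*(4 + 5))*(-4/(-4 + 8)) + 6*(1 + 5) = (-5*9)*(-4/4) + 6*6 = -(-180)/4 + 36 = -45*(-1) + 36 = 45 + 36 = 81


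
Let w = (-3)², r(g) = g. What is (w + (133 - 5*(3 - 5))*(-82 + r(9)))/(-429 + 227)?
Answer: 5215/101 ≈ 51.634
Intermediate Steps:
w = 9
(w + (133 - 5*(3 - 5))*(-82 + r(9)))/(-429 + 227) = (9 + (133 - 5*(3 - 5))*(-82 + 9))/(-429 + 227) = (9 + (133 - 5*(-2))*(-73))/(-202) = (9 + (133 + 10)*(-73))*(-1/202) = (9 + 143*(-73))*(-1/202) = (9 - 10439)*(-1/202) = -10430*(-1/202) = 5215/101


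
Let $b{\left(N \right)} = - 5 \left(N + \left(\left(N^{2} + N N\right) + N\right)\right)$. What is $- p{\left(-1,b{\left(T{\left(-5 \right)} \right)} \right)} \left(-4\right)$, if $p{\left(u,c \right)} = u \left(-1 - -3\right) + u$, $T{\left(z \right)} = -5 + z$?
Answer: $-12$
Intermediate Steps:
$b{\left(N \right)} = - 10 N - 10 N^{2}$ ($b{\left(N \right)} = - 5 \left(N + \left(\left(N^{2} + N^{2}\right) + N\right)\right) = - 5 \left(N + \left(2 N^{2} + N\right)\right) = - 5 \left(N + \left(N + 2 N^{2}\right)\right) = - 5 \left(2 N + 2 N^{2}\right) = - 10 N - 10 N^{2}$)
$p{\left(u,c \right)} = 3 u$ ($p{\left(u,c \right)} = u \left(-1 + 3\right) + u = u 2 + u = 2 u + u = 3 u$)
$- p{\left(-1,b{\left(T{\left(-5 \right)} \right)} \right)} \left(-4\right) = - 3 \left(-1\right) \left(-4\right) = \left(-1\right) \left(-3\right) \left(-4\right) = 3 \left(-4\right) = -12$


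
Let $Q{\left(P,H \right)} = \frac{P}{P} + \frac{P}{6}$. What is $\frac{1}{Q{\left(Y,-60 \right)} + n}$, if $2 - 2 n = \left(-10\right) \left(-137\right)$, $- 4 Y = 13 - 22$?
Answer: $- \frac{8}{5461} \approx -0.0014649$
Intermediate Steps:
$Y = \frac{9}{4}$ ($Y = - \frac{13 - 22}{4} = \left(- \frac{1}{4}\right) \left(-9\right) = \frac{9}{4} \approx 2.25$)
$Q{\left(P,H \right)} = 1 + \frac{P}{6}$ ($Q{\left(P,H \right)} = 1 + P \frac{1}{6} = 1 + \frac{P}{6}$)
$n = -684$ ($n = 1 - \frac{\left(-10\right) \left(-137\right)}{2} = 1 - 685 = -684$)
$\frac{1}{Q{\left(Y,-60 \right)} + n} = \frac{1}{\left(1 + \frac{1}{6} \cdot \frac{9}{4}\right) - 684} = \frac{1}{\left(1 + \frac{3}{8}\right) - 684} = \frac{1}{\frac{11}{8} - 684} = \frac{1}{- \frac{5461}{8}} = - \frac{8}{5461}$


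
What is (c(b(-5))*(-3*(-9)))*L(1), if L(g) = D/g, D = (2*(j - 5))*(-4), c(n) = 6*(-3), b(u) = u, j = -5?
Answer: -38880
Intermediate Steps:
c(n) = -18
D = 80 (D = (2*(-5 - 5))*(-4) = (2*(-10))*(-4) = -20*(-4) = 80)
L(g) = 80/g
(c(b(-5))*(-3*(-9)))*L(1) = (-(-54)*(-9))*(80/1) = (-18*27)*(80*1) = -486*80 = -38880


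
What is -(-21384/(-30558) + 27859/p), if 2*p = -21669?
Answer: 18776678/10032747 ≈ 1.8715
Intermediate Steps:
p = -21669/2 (p = (½)*(-21669) = -21669/2 ≈ -10835.)
-(-21384/(-30558) + 27859/p) = -(-21384/(-30558) + 27859/(-21669/2)) = -(-21384*(-1/30558) + 27859*(-2/21669)) = -(324/463 - 55718/21669) = -1*(-18776678/10032747) = 18776678/10032747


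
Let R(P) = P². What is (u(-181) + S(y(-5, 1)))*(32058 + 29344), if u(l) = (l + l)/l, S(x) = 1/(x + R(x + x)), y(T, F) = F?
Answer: 675422/5 ≈ 1.3508e+5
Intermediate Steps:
S(x) = 1/(x + 4*x²) (S(x) = 1/(x + (x + x)²) = 1/(x + (2*x)²) = 1/(x + 4*x²))
u(l) = 2 (u(l) = (2*l)/l = 2)
(u(-181) + S(y(-5, 1)))*(32058 + 29344) = (2 + 1/(1*(1 + 4*1)))*(32058 + 29344) = (2 + 1/(1 + 4))*61402 = (2 + 1/5)*61402 = (2 + 1*(⅕))*61402 = (2 + ⅕)*61402 = (11/5)*61402 = 675422/5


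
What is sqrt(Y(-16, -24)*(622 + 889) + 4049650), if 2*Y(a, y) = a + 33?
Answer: sqrt(16249974)/2 ≈ 2015.6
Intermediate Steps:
Y(a, y) = 33/2 + a/2 (Y(a, y) = (a + 33)/2 = (33 + a)/2 = 33/2 + a/2)
sqrt(Y(-16, -24)*(622 + 889) + 4049650) = sqrt((33/2 + (1/2)*(-16))*(622 + 889) + 4049650) = sqrt((33/2 - 8)*1511 + 4049650) = sqrt((17/2)*1511 + 4049650) = sqrt(25687/2 + 4049650) = sqrt(8124987/2) = sqrt(16249974)/2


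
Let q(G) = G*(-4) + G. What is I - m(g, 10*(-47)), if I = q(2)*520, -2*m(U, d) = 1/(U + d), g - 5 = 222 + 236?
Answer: -43681/14 ≈ -3120.1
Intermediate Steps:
g = 463 (g = 5 + (222 + 236) = 5 + 458 = 463)
q(G) = -3*G (q(G) = -4*G + G = -3*G)
m(U, d) = -1/(2*(U + d))
I = -3120 (I = -3*2*520 = -6*520 = -3120)
I - m(g, 10*(-47)) = -3120 - (-1)/(2*463 + 2*(10*(-47))) = -3120 - (-1)/(926 + 2*(-470)) = -3120 - (-1)/(926 - 940) = -3120 - (-1)/(-14) = -3120 - (-1)*(-1)/14 = -3120 - 1*1/14 = -3120 - 1/14 = -43681/14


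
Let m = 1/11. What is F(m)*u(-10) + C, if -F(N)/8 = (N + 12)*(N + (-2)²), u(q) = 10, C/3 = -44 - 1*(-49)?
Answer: -476985/121 ≈ -3942.0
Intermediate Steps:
C = 15 (C = 3*(-44 - 1*(-49)) = 3*(-44 + 49) = 3*5 = 15)
m = 1/11 ≈ 0.090909
F(N) = -8*(4 + N)*(12 + N) (F(N) = -8*(N + 12)*(N + (-2)²) = -8*(12 + N)*(N + 4) = -8*(12 + N)*(4 + N) = -8*(4 + N)*(12 + N))
F(m)*u(-10) + C = (-384 - 128*1/11 - 8*(1/11)²)*10 + 15 = (-384 - 128/11 - 8*1/121)*10 + 15 = (-384 - 128/11 - 8/121)*10 + 15 = -47880/121*10 + 15 = -478800/121 + 15 = -476985/121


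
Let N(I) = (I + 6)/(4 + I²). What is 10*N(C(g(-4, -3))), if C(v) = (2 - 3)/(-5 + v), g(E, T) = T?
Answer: 3920/257 ≈ 15.253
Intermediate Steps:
C(v) = -1/(-5 + v)
N(I) = (6 + I)/(4 + I²)
10*N(C(g(-4, -3))) = 10*((6 - 1/(-5 - 3))/(4 + (-1/(-5 - 3))²)) = 10*((6 - 1/(-8))/(4 + (-1/(-8))²)) = 10*((6 - 1*(-⅛))/(4 + (-1*(-⅛))²)) = 10*((6 + ⅛)/(4 + (⅛)²)) = 10*((49/8)/(4 + 1/64)) = 10*((49/8)/(257/64)) = 10*((64/257)*(49/8)) = 10*(392/257) = 3920/257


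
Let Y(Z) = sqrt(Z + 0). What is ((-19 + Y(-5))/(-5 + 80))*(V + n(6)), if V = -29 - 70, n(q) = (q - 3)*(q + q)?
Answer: 399/25 - 21*I*sqrt(5)/25 ≈ 15.96 - 1.8783*I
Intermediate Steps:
Y(Z) = sqrt(Z)
n(q) = 2*q*(-3 + q) (n(q) = (-3 + q)*(2*q) = 2*q*(-3 + q))
V = -99
((-19 + Y(-5))/(-5 + 80))*(V + n(6)) = ((-19 + sqrt(-5))/(-5 + 80))*(-99 + 2*6*(-3 + 6)) = ((-19 + I*sqrt(5))/75)*(-99 + 2*6*3) = ((-19 + I*sqrt(5))*(1/75))*(-99 + 36) = (-19/75 + I*sqrt(5)/75)*(-63) = 399/25 - 21*I*sqrt(5)/25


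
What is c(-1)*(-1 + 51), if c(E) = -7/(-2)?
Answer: 175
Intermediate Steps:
c(E) = 7/2 (c(E) = -7*(-½) = 7/2)
c(-1)*(-1 + 51) = 7*(-1 + 51)/2 = (7/2)*50 = 175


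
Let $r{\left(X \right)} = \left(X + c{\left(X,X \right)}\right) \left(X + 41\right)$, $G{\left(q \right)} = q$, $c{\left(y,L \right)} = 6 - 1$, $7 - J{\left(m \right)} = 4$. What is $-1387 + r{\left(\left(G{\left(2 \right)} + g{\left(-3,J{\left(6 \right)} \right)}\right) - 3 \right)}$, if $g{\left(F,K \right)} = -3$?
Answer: $-1350$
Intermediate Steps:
$J{\left(m \right)} = 3$ ($J{\left(m \right)} = 7 - 4 = 3$)
$c{\left(y,L \right)} = 5$ ($c{\left(y,L \right)} = 6 - 1 = 5$)
$r{\left(X \right)} = \left(5 + X\right) \left(41 + X\right)$ ($r{\left(X \right)} = \left(X + 5\right) \left(X + 41\right) = \left(5 + X\right) \left(41 + X\right)$)
$-1387 + r{\left(\left(G{\left(2 \right)} + g{\left(-3,J{\left(6 \right)} \right)}\right) - 3 \right)} = -1387 + \left(205 + \left(\left(2 - 3\right) - 3\right)^{2} + 46 \left(\left(2 - 3\right) - 3\right)\right) = -1387 + \left(205 + \left(-1 - 3\right)^{2} + 46 \left(-1 - 3\right)\right) = -1387 + \left(205 + \left(-4\right)^{2} + 46 \left(-4\right)\right) = -1387 + \left(205 + 16 - 184\right) = -1387 + 37 = -1350$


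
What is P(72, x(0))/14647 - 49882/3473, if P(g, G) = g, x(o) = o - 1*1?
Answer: -4836898/336881 ≈ -14.358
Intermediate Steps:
x(o) = -1 + o (x(o) = o - 1 = -1 + o)
P(72, x(0))/14647 - 49882/3473 = 72/14647 - 49882/3473 = -4836898/336881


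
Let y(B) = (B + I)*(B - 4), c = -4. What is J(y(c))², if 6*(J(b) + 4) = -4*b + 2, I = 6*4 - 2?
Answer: 76729/9 ≈ 8525.4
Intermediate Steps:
I = 22 (I = 24 - 2 = 22)
y(B) = (-4 + B)*(22 + B) (y(B) = (B + 22)*(B - 4) = (22 + B)*(-4 + B) = (-4 + B)*(22 + B))
J(b) = -11/3 - 2*b/3 (J(b) = -4 + (-4*b + 2)/6 = -4 + (2 - 4*b)/6 = -4 + (⅓ - 2*b/3) = -11/3 - 2*b/3)
J(y(c))² = (-11/3 - 2*(-88 + (-4)² + 18*(-4))/3)² = (-11/3 - 2*(-88 + 16 - 72)/3)² = (-11/3 - ⅔*(-144))² = (-11/3 + 96)² = (277/3)² = 76729/9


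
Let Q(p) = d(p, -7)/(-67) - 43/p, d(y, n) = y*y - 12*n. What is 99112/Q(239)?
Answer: -396770114/3418719 ≈ -116.06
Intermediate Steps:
d(y, n) = y² - 12*n
Q(p) = -84/67 - 43/p - p²/67 (Q(p) = (p² - 12*(-7))/(-67) - 43/p = (p² + 84)*(-1/67) - 43/p = (84 + p²)*(-1/67) - 43/p = (-84/67 - p²/67) - 43/p = -84/67 - 43/p - p²/67)
99112/Q(239) = 99112/(((1/67)*(-2881 + 239*(-84 - 1*239²))/239)) = 99112/(((1/67)*(1/239)*(-2881 + 239*(-84 - 1*57121)))) = 99112/(((1/67)*(1/239)*(-2881 + 239*(-84 - 57121)))) = 99112/(((1/67)*(1/239)*(-2881 + 239*(-57205)))) = 99112/(((1/67)*(1/239)*(-2881 - 13671995))) = 99112/(((1/67)*(1/239)*(-13674876))) = 99112/(-13674876/16013) = 99112*(-16013/13674876) = -396770114/3418719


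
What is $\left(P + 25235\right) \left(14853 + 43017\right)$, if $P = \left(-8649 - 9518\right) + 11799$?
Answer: $1091833290$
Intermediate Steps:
$P = -6368$ ($P = -18167 + 11799 = -6368$)
$\left(P + 25235\right) \left(14853 + 43017\right) = \left(-6368 + 25235\right) \left(14853 + 43017\right) = 18867 \cdot 57870 = 1091833290$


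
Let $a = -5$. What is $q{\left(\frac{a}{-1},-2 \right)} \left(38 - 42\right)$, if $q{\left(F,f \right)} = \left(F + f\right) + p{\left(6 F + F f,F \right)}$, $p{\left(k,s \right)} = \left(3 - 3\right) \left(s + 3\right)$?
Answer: $-12$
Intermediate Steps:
$p{\left(k,s \right)} = 0$ ($p{\left(k,s \right)} = 0 \left(3 + s\right) = 0$)
$q{\left(F,f \right)} = F + f$ ($q{\left(F,f \right)} = \left(F + f\right) + 0 = F + f$)
$q{\left(\frac{a}{-1},-2 \right)} \left(38 - 42\right) = \left(- \frac{5}{-1} - 2\right) \left(38 - 42\right) = \left(\left(-5\right) \left(-1\right) - 2\right) \left(-4\right) = \left(5 - 2\right) \left(-4\right) = 3 \left(-4\right) = -12$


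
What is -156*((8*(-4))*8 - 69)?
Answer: 50700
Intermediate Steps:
-156*((8*(-4))*8 - 69) = -156*(-32*8 - 69) = -156*(-256 - 69) = -156*(-325) = 50700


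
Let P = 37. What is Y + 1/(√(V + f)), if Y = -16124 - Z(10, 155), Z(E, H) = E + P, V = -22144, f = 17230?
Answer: -16171 - I*√546/1638 ≈ -16171.0 - 0.014265*I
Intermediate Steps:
Z(E, H) = 37 + E (Z(E, H) = E + 37 = 37 + E)
Y = -16171 (Y = -16124 - (37 + 10) = -16124 - 1*47 = -16124 - 47 = -16171)
Y + 1/(√(V + f)) = -16171 + 1/(√(-22144 + 17230)) = -16171 + 1/(√(-4914)) = -16171 + 1/(3*I*√546) = -16171 - I*√546/1638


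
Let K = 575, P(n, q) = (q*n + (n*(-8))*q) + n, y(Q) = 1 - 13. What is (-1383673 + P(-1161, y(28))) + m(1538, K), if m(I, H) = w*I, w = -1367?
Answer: -3584804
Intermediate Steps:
y(Q) = -12
P(n, q) = n - 7*n*q (P(n, q) = (n*q + (-8*n)*q) + n = (n*q - 8*n*q) + n = -7*n*q + n = n - 7*n*q)
m(I, H) = -1367*I
(-1383673 + P(-1161, y(28))) + m(1538, K) = (-1383673 - 1161*(1 - 7*(-12))) - 1367*1538 = (-1383673 - 1161*(1 + 84)) - 2102446 = (-1383673 - 1161*85) - 2102446 = (-1383673 - 98685) - 2102446 = -1482358 - 2102446 = -3584804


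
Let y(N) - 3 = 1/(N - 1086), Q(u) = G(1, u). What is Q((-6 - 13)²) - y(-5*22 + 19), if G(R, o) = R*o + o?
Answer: 846264/1177 ≈ 719.00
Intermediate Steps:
G(R, o) = o + R*o
Q(u) = 2*u (Q(u) = u*(1 + 1) = u*2 = 2*u)
y(N) = 3 + 1/(-1086 + N) (y(N) = 3 + 1/(N - 1086) = 3 + 1/(-1086 + N))
Q((-6 - 13)²) - y(-5*22 + 19) = 2*(-6 - 13)² - (-3257 + 3*(-5*22 + 19))/(-1086 + (-5*22 + 19)) = 2*(-19)² - (-3257 + 3*(-110 + 19))/(-1086 + (-110 + 19)) = 2*361 - (-3257 + 3*(-91))/(-1086 - 91) = 722 - (-3257 - 273)/(-1177) = 722 - (-1)*(-3530)/1177 = 722 - 1*3530/1177 = 722 - 3530/1177 = 846264/1177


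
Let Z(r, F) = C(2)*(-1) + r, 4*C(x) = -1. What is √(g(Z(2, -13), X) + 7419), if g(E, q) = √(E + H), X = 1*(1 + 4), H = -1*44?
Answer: √(29676 + 2*I*√167)/2 ≈ 86.134 + 0.037508*I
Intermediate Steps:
H = -44
C(x) = -¼ (C(x) = (¼)*(-1) = -¼)
Z(r, F) = ¼ + r (Z(r, F) = -¼*(-1) + r = ¼ + r)
X = 5 (X = 1*5 = 5)
g(E, q) = √(-44 + E) (g(E, q) = √(E - 44) = √(-44 + E))
√(g(Z(2, -13), X) + 7419) = √(√(-44 + (¼ + 2)) + 7419) = √(√(-44 + 9/4) + 7419) = √(√(-167/4) + 7419) = √(I*√167/2 + 7419) = √(7419 + I*√167/2)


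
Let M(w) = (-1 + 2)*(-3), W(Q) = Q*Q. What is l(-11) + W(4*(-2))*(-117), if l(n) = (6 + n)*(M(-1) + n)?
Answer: -7418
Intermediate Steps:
W(Q) = Q**2
M(w) = -3 (M(w) = 1*(-3) = -3)
l(n) = (-3 + n)*(6 + n) (l(n) = (6 + n)*(-3 + n) = (-3 + n)*(6 + n))
l(-11) + W(4*(-2))*(-117) = (-18 + (-11)**2 + 3*(-11)) + (4*(-2))**2*(-117) = (-18 + 121 - 33) + (-8)**2*(-117) = 70 + 64*(-117) = 70 - 7488 = -7418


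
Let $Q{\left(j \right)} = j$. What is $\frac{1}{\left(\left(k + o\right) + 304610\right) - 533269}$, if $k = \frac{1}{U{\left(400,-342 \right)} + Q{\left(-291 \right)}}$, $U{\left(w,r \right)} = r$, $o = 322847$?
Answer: $\frac{633}{59621003} \approx 1.0617 \cdot 10^{-5}$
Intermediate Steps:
$k = - \frac{1}{633}$ ($k = \frac{1}{-342 - 291} = \frac{1}{-633} = - \frac{1}{633} \approx -0.0015798$)
$\frac{1}{\left(\left(k + o\right) + 304610\right) - 533269} = \frac{1}{\left(\left(- \frac{1}{633} + 322847\right) + 304610\right) - 533269} = \frac{1}{\left(\frac{204362150}{633} + 304610\right) - 533269} = \frac{1}{\frac{397180280}{633} - 533269} = \frac{1}{\frac{59621003}{633}} = \frac{633}{59621003}$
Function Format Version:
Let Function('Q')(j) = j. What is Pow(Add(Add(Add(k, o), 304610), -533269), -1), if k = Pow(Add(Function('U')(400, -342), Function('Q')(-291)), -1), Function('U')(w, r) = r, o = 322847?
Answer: Rational(633, 59621003) ≈ 1.0617e-5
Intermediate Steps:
k = Rational(-1, 633) (k = Pow(Add(-342, -291), -1) = Pow(-633, -1) = Rational(-1, 633) ≈ -0.0015798)
Pow(Add(Add(Add(k, o), 304610), -533269), -1) = Pow(Add(Add(Add(Rational(-1, 633), 322847), 304610), -533269), -1) = Pow(Add(Add(Rational(204362150, 633), 304610), -533269), -1) = Pow(Add(Rational(397180280, 633), -533269), -1) = Pow(Rational(59621003, 633), -1) = Rational(633, 59621003)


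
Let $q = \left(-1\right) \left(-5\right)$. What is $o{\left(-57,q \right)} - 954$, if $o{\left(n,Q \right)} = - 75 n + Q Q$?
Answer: $3346$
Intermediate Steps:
$q = 5$
$o{\left(n,Q \right)} = Q^{2} - 75 n$ ($o{\left(n,Q \right)} = - 75 n + Q^{2} = Q^{2} - 75 n$)
$o{\left(-57,q \right)} - 954 = \left(5^{2} - -4275\right) - 954 = \left(25 + 4275\right) - 954 = 4300 - 954 = 3346$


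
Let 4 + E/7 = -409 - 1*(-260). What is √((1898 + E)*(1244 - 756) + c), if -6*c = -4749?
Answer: √1617470/2 ≈ 635.90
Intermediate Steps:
E = -1071 (E = -28 + 7*(-409 - 1*(-260)) = -28 + 7*(-409 + 260) = -28 + 7*(-149) = -28 - 1043 = -1071)
c = 1583/2 (c = -⅙*(-4749) = 1583/2 ≈ 791.50)
√((1898 + E)*(1244 - 756) + c) = √((1898 - 1071)*(1244 - 756) + 1583/2) = √(827*488 + 1583/2) = √(403576 + 1583/2) = √(808735/2) = √1617470/2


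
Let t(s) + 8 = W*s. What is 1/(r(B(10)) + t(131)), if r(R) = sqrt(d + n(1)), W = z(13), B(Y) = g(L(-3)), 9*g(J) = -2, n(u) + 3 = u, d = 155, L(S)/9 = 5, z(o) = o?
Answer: 565/957624 - sqrt(17)/957624 ≈ 0.00058570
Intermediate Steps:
L(S) = 45 (L(S) = 9*5 = 45)
n(u) = -3 + u
g(J) = -2/9 (g(J) = (1/9)*(-2) = -2/9)
B(Y) = -2/9
W = 13
r(R) = 3*sqrt(17) (r(R) = sqrt(155 + (-3 + 1)) = sqrt(155 - 2) = sqrt(153) = 3*sqrt(17))
t(s) = -8 + 13*s
1/(r(B(10)) + t(131)) = 1/(3*sqrt(17) + (-8 + 13*131)) = 1/(3*sqrt(17) + (-8 + 1703)) = 1/(3*sqrt(17) + 1695) = 1/(1695 + 3*sqrt(17))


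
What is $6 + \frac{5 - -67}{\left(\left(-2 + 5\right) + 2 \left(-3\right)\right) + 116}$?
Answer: $\frac{750}{113} \approx 6.6372$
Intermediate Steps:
$6 + \frac{5 - -67}{\left(\left(-2 + 5\right) + 2 \left(-3\right)\right) + 116} = 6 + \frac{5 + 67}{\left(3 - 6\right) + 116} = 6 + \frac{72}{-3 + 116} = 6 + \frac{72}{113} = \frac{750}{113}$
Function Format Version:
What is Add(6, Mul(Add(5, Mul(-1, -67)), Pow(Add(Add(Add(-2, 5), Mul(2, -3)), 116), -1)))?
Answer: Rational(750, 113) ≈ 6.6372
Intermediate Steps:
Add(6, Mul(Add(5, Mul(-1, -67)), Pow(Add(Add(Add(-2, 5), Mul(2, -3)), 116), -1))) = Add(6, Mul(Add(5, 67), Pow(Add(Add(3, -6), 116), -1))) = Add(6, Mul(72, Pow(Add(-3, 116), -1))) = Add(6, Mul(72, Pow(113, -1))) = Add(6, Mul(72, Rational(1, 113))) = Add(6, Rational(72, 113)) = Rational(750, 113)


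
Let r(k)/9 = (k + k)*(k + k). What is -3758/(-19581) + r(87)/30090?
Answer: 908097904/98198715 ≈ 9.2476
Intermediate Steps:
r(k) = 36*k² (r(k) = 9*((k + k)*(k + k)) = 9*((2*k)*(2*k)) = 9*(4*k²) = 36*k²)
-3758/(-19581) + r(87)/30090 = -3758/(-19581) + (36*87²)/30090 = -3758*(-1/19581) + (36*7569)*(1/30090) = 3758/19581 + 272484*(1/30090) = 3758/19581 + 45414/5015 = 908097904/98198715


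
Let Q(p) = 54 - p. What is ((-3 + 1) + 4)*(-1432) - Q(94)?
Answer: -2824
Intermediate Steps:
((-3 + 1) + 4)*(-1432) - Q(94) = ((-3 + 1) + 4)*(-1432) - (54 - 1*94) = (-2 + 4)*(-1432) - (54 - 94) = 2*(-1432) - 1*(-40) = -2864 + 40 = -2824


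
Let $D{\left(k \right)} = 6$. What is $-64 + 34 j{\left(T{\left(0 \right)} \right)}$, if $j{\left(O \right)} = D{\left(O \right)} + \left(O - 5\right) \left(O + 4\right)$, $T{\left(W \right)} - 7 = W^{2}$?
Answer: $888$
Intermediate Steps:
$T{\left(W \right)} = 7 + W^{2}$
$j{\left(O \right)} = 6 + \left(-5 + O\right) \left(4 + O\right)$ ($j{\left(O \right)} = 6 + \left(O - 5\right) \left(O + 4\right) = 6 + \left(-5 + O\right) \left(4 + O\right)$)
$-64 + 34 j{\left(T{\left(0 \right)} \right)} = -64 + 34 \left(-14 + \left(7 + 0^{2}\right)^{2} - \left(7 + 0^{2}\right)\right) = -64 + 34 \left(-14 + \left(7 + 0\right)^{2} - \left(7 + 0\right)\right) = -64 + 34 \left(-14 + 7^{2} - 7\right) = -64 + 34 \left(-14 + 49 - 7\right) = -64 + 34 \cdot 28 = -64 + 952 = 888$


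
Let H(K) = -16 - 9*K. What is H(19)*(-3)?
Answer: 561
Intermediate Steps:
H(K) = -16 - 9*K
H(19)*(-3) = (-16 - 9*19)*(-3) = (-16 - 171)*(-3) = -187*(-3) = 561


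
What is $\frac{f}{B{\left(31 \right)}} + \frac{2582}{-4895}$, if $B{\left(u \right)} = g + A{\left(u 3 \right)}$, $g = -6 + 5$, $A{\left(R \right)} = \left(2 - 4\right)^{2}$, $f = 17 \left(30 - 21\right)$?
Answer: $\frac{247063}{4895} \approx 50.473$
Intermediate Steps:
$f = 153$ ($f = 17 \cdot 9 = 153$)
$A{\left(R \right)} = 4$ ($A{\left(R \right)} = \left(-2\right)^{2} = 4$)
$g = -1$
$B{\left(u \right)} = 3$ ($B{\left(u \right)} = -1 + 4 = 3$)
$\frac{f}{B{\left(31 \right)}} + \frac{2582}{-4895} = \frac{153}{3} + \frac{2582}{-4895} = 153 \cdot \frac{1}{3} + 2582 \left(- \frac{1}{4895}\right) = 51 - \frac{2582}{4895} = \frac{247063}{4895}$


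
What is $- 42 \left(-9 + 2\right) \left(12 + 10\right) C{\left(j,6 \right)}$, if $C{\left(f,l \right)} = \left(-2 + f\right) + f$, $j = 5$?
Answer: $51744$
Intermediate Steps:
$C{\left(f,l \right)} = -2 + 2 f$
$- 42 \left(-9 + 2\right) \left(12 + 10\right) C{\left(j,6 \right)} = - 42 \left(-9 + 2\right) \left(12 + 10\right) \left(-2 + 2 \cdot 5\right) = - 42 \left(\left(-7\right) 22\right) \left(-2 + 10\right) = \left(-42\right) \left(-154\right) 8 = 6468 \cdot 8 = 51744$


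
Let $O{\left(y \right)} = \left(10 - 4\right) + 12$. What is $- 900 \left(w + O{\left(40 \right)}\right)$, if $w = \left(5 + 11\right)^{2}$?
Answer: $-246600$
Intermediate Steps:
$O{\left(y \right)} = 18$ ($O{\left(y \right)} = 6 + 12 = 18$)
$w = 256$ ($w = 16^{2} = 256$)
$- 900 \left(w + O{\left(40 \right)}\right) = - 900 \left(256 + 18\right) = \left(-900\right) 274 = -246600$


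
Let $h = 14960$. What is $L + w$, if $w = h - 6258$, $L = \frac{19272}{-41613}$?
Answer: $\frac{10972638}{1261} \approx 8701.5$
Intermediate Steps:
$L = - \frac{584}{1261}$ ($L = 19272 \left(- \frac{1}{41613}\right) = - \frac{584}{1261} \approx -0.46312$)
$w = 8702$ ($w = 14960 - 6258 = 8702$)
$L + w = - \frac{584}{1261} + 8702 = \frac{10972638}{1261}$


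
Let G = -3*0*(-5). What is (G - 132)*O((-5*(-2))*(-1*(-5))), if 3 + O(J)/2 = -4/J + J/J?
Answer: 13728/25 ≈ 549.12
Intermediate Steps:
G = 0 (G = 0*(-5) = 0)
O(J) = -4 - 8/J (O(J) = -6 + 2*(-4/J + J/J) = -6 + 2*(-4/J + 1) = -6 + 2*(1 - 4/J) = -6 + (2 - 8/J) = -4 - 8/J)
(G - 132)*O((-5*(-2))*(-1*(-5))) = (0 - 132)*(-4 - 8/((-5*(-2))*(-1*(-5)))) = -132*(-4 - 8/(10*5)) = -132*(-4 - 8/50) = -132*(-4 - 8*1/50) = -132*(-4 - 4/25) = -132*(-104/25) = 13728/25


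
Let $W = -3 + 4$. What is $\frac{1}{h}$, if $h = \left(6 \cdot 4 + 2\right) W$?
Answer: $\frac{1}{26} \approx 0.038462$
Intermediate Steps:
$W = 1$
$h = 26$ ($h = \left(6 \cdot 4 + 2\right) 1 = \left(24 + 2\right) 1 = 26 \cdot 1 = 26$)
$\frac{1}{h} = \frac{1}{26}$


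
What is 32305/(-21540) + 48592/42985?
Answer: -68391749/185179380 ≈ -0.36933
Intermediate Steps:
32305/(-21540) + 48592/42985 = 32305*(-1/21540) + 48592*(1/42985) = -6461/4308 + 48592/42985 = -68391749/185179380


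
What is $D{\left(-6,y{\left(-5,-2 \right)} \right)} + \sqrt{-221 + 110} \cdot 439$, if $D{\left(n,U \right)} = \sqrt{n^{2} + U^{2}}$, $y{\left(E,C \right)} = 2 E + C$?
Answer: $6 \sqrt{5} + 439 i \sqrt{111} \approx 13.416 + 4625.1 i$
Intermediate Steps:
$y{\left(E,C \right)} = C + 2 E$
$D{\left(n,U \right)} = \sqrt{U^{2} + n^{2}}$
$D{\left(-6,y{\left(-5,-2 \right)} \right)} + \sqrt{-221 + 110} \cdot 439 = \sqrt{\left(-2 + 2 \left(-5\right)\right)^{2} + \left(-6\right)^{2}} + \sqrt{-221 + 110} \cdot 439 = \sqrt{\left(-2 - 10\right)^{2} + 36} + \sqrt{-111} \cdot 439 = \sqrt{\left(-12\right)^{2} + 36} + i \sqrt{111} \cdot 439 = \sqrt{144 + 36} + 439 i \sqrt{111} = \sqrt{180} + 439 i \sqrt{111} = 6 \sqrt{5} + 439 i \sqrt{111}$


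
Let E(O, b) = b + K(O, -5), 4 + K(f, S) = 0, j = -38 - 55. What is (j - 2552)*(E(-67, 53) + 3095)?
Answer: -8315880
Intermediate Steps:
j = -93
K(f, S) = -4 (K(f, S) = -4 + 0 = -4)
E(O, b) = -4 + b (E(O, b) = b - 4 = -4 + b)
(j - 2552)*(E(-67, 53) + 3095) = (-93 - 2552)*((-4 + 53) + 3095) = -2645*(49 + 3095) = -2645*3144 = -8315880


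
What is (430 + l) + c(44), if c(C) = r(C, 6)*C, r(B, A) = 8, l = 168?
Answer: 950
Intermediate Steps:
c(C) = 8*C
(430 + l) + c(44) = (430 + 168) + 8*44 = 598 + 352 = 950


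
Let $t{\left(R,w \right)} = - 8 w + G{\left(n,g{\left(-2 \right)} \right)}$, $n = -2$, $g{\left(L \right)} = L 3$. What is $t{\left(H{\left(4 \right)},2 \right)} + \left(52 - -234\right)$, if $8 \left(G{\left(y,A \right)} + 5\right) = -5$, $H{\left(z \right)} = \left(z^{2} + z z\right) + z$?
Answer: $\frac{2115}{8} \approx 264.38$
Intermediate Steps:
$H{\left(z \right)} = z + 2 z^{2}$ ($H{\left(z \right)} = \left(z^{2} + z^{2}\right) + z = 2 z^{2} + z = z + 2 z^{2}$)
$g{\left(L \right)} = 3 L$
$G{\left(y,A \right)} = - \frac{45}{8}$ ($G{\left(y,A \right)} = -5 + \frac{1}{8} \left(-5\right) = -5 - \frac{5}{8} = - \frac{45}{8}$)
$t{\left(R,w \right)} = - \frac{45}{8} - 8 w$ ($t{\left(R,w \right)} = - 8 w - \frac{45}{8} = - \frac{45}{8} - 8 w$)
$t{\left(H{\left(4 \right)},2 \right)} + \left(52 - -234\right) = \left(- \frac{45}{8} - 16\right) + \left(52 - -234\right) = \left(- \frac{45}{8} - 16\right) + \left(52 + 234\right) = - \frac{173}{8} + 286 = \frac{2115}{8}$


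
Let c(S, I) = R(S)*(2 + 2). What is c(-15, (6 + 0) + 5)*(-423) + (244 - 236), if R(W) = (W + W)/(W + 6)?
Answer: -5632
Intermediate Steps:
R(W) = 2*W/(6 + W) (R(W) = (2*W)/(6 + W) = 2*W/(6 + W))
c(S, I) = 8*S/(6 + S) (c(S, I) = (2*S/(6 + S))*(2 + 2) = (2*S/(6 + S))*4 = 8*S/(6 + S))
c(-15, (6 + 0) + 5)*(-423) + (244 - 236) = (8*(-15)/(6 - 15))*(-423) + (244 - 236) = (8*(-15)/(-9))*(-423) + 8 = (8*(-15)*(-1/9))*(-423) + 8 = (40/3)*(-423) + 8 = -5640 + 8 = -5632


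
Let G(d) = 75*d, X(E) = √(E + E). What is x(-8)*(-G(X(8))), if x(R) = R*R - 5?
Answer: -17700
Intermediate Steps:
X(E) = √2*√E (X(E) = √(2*E) = √2*√E)
x(R) = -5 + R² (x(R) = R² - 5 = -5 + R²)
x(-8)*(-G(X(8))) = (-5 + (-8)²)*(-75*√2*√8) = (-5 + 64)*(-75*√2*(2*√2)) = 59*(-75*4) = 59*(-1*300) = 59*(-300) = -17700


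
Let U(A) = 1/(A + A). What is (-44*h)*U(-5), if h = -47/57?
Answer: -1034/285 ≈ -3.6281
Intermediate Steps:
h = -47/57 (h = -47*1/57 = -47/57 ≈ -0.82456)
U(A) = 1/(2*A)
(-44*h)*U(-5) = (-44*(-47/57))*((1/2)/(-5)) = 2068*((1/2)*(-1/5))/57 = (2068/57)*(-1/10) = -1034/285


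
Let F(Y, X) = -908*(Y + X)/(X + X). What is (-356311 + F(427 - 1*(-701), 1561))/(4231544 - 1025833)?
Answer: -557422277/5004114871 ≈ -0.11139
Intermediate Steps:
F(Y, X) = -454*(X + Y)/X (F(Y, X) = -908*(X + Y)/(2*X) = -454*(X + Y)/X)
(-356311 + F(427 - 1*(-701), 1561))/(4231544 - 1025833) = (-356311 + (-454 - 454*(427 - 1*(-701))/1561))/(4231544 - 1025833) = (-356311 + (-454 - 454*(427 + 701)*1/1561))/3205711 = (-356311 + (-454 - 454*1128*1/1561))*(1/3205711) = (-356311 + (-454 - 512112/1561))*(1/3205711) = (-356311 - 1220806/1561)*(1/3205711) = -557422277/1561*1/3205711 = -557422277/5004114871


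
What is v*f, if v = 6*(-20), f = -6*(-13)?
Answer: -9360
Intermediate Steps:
f = 78
v = -120
v*f = -120*78 = -9360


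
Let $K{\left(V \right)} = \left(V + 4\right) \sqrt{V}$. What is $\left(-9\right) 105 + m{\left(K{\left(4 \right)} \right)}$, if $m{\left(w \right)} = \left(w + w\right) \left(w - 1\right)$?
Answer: $-465$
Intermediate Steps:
$K{\left(V \right)} = \sqrt{V} \left(4 + V\right)$ ($K{\left(V \right)} = \left(4 + V\right) \sqrt{V} = \sqrt{V} \left(4 + V\right)$)
$m{\left(w \right)} = 2 w \left(-1 + w\right)$
$\left(-9\right) 105 + m{\left(K{\left(4 \right)} \right)} = \left(-9\right) 105 + 2 \sqrt{4} \left(4 + 4\right) \left(-1 + \sqrt{4} \left(4 + 4\right)\right) = -945 + 2 \cdot 2 \cdot 8 \left(-1 + 2 \cdot 8\right) = -945 + 2 \cdot 16 \left(-1 + 16\right) = -945 + 2 \cdot 16 \cdot 15 = -945 + 480 = -465$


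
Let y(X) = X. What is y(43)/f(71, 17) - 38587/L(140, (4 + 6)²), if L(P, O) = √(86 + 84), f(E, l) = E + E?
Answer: 43/142 - 38587*√170/170 ≈ -2959.2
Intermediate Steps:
f(E, l) = 2*E
L(P, O) = √170
y(43)/f(71, 17) - 38587/L(140, (4 + 6)²) = 43/((2*71)) - 38587*√170/170 = 43/142 - 38587*√170/170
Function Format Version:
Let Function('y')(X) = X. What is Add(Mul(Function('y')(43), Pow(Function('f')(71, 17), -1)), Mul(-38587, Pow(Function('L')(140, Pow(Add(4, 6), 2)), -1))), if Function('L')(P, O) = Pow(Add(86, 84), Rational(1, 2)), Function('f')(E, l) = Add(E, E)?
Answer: Add(Rational(43, 142), Mul(Rational(-38587, 170), Pow(170, Rational(1, 2)))) ≈ -2959.2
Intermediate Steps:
Function('f')(E, l) = Mul(2, E)
Function('L')(P, O) = Pow(170, Rational(1, 2))
Add(Mul(Function('y')(43), Pow(Function('f')(71, 17), -1)), Mul(-38587, Pow(Function('L')(140, Pow(Add(4, 6), 2)), -1))) = Add(Mul(43, Pow(Mul(2, 71), -1)), Mul(-38587, Pow(Pow(170, Rational(1, 2)), -1))) = Add(Mul(43, Pow(142, -1)), Mul(-38587, Mul(Rational(1, 170), Pow(170, Rational(1, 2))))) = Add(Mul(43, Rational(1, 142)), Mul(Rational(-38587, 170), Pow(170, Rational(1, 2)))) = Add(Rational(43, 142), Mul(Rational(-38587, 170), Pow(170, Rational(1, 2))))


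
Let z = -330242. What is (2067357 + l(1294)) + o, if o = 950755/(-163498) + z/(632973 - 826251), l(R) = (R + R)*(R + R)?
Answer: 138491013386376235/15800283222 ≈ 8.7651e+6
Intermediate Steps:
l(R) = 4*R**2 (l(R) = (2*R)*(2*R) = 4*R**2)
o = -64883059187/15800283222 (o = 950755/(-163498) - 330242/(632973 - 826251) = 950755*(-1/163498) - 330242/(-193278) = -950755/163498 - 330242*(-1/193278) = -950755/163498 + 165121/96639 = -64883059187/15800283222 ≈ -4.1064)
(2067357 + l(1294)) + o = (2067357 + 4*1294**2) - 64883059187/15800283222 = (2067357 + 4*1674436) - 64883059187/15800283222 = (2067357 + 6697744) - 64883059187/15800283222 = 8765101 - 64883059187/15800283222 = 138491013386376235/15800283222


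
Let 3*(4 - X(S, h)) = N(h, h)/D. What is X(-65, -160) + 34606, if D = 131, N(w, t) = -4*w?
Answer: 13601090/393 ≈ 34608.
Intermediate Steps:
X(S, h) = 4 + 4*h/393 (X(S, h) = 4 - (-4*h)/(3*131) = 4 - (-4)*h/393 = 4 + 4*h/393)
X(-65, -160) + 34606 = (4 + (4/393)*(-160)) + 34606 = (4 - 640/393) + 34606 = 932/393 + 34606 = 13601090/393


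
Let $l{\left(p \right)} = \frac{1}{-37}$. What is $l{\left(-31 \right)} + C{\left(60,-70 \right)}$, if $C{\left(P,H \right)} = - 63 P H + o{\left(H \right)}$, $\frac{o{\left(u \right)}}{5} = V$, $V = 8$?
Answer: $\frac{9791679}{37} \approx 2.6464 \cdot 10^{5}$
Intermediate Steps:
$o{\left(u \right)} = 40$ ($o{\left(u \right)} = 5 \cdot 8 = 40$)
$C{\left(P,H \right)} = 40 - 63 H P$ ($C{\left(P,H \right)} = - 63 P H + 40 = - 63 H P + 40 = 40 - 63 H P$)
$l{\left(p \right)} = - \frac{1}{37}$
$l{\left(-31 \right)} + C{\left(60,-70 \right)} = - \frac{1}{37} - \left(-40 - 264600\right) = - \frac{1}{37} + \left(40 + 264600\right) = - \frac{1}{37} + 264640 = \frac{9791679}{37}$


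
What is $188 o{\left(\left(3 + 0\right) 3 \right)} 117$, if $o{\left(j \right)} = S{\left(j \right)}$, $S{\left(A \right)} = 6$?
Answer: $131976$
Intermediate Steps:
$o{\left(j \right)} = 6$
$188 o{\left(\left(3 + 0\right) 3 \right)} 117 = 188 \cdot 6 \cdot 117 = 1128 \cdot 117 = 131976$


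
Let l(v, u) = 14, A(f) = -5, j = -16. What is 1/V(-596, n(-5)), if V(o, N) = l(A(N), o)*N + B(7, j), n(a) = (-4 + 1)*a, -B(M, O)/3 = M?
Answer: 1/189 ≈ 0.0052910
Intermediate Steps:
B(M, O) = -3*M
n(a) = -3*a
V(o, N) = -21 + 14*N (V(o, N) = 14*N - 3*7 = 14*N - 21 = -21 + 14*N)
1/V(-596, n(-5)) = 1/(-21 + 14*(-3*(-5))) = 1/(-21 + 14*15) = 1/(-21 + 210) = 1/189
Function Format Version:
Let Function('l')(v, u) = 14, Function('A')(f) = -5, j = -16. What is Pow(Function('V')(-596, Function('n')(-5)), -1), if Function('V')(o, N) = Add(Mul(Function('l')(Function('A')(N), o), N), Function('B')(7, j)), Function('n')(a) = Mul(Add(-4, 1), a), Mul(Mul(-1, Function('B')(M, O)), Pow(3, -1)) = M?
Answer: Rational(1, 189) ≈ 0.0052910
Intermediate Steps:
Function('B')(M, O) = Mul(-3, M)
Function('n')(a) = Mul(-3, a)
Function('V')(o, N) = Add(-21, Mul(14, N)) (Function('V')(o, N) = Add(Mul(14, N), Mul(-3, 7)) = Add(Mul(14, N), -21) = Add(-21, Mul(14, N)))
Pow(Function('V')(-596, Function('n')(-5)), -1) = Pow(Add(-21, Mul(14, Mul(-3, -5))), -1) = Pow(Add(-21, Mul(14, 15)), -1) = Pow(Add(-21, 210), -1) = Pow(189, -1) = Rational(1, 189)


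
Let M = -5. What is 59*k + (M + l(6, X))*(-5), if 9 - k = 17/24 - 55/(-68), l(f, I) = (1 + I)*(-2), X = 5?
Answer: 214807/408 ≈ 526.49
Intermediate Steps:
l(f, I) = -2 - 2*I
k = 3053/408 (k = 9 - (17/24 - 55/(-68)) = 9 - (17*(1/24) - 55*(-1/68)) = 9 - (17/24 + 55/68) = 9 - 1*619/408 = 9 - 619/408 = 3053/408 ≈ 7.4828)
59*k + (M + l(6, X))*(-5) = 59*(3053/408) + (-5 + (-2 - 2*5))*(-5) = 180127/408 + (-5 + (-2 - 10))*(-5) = 180127/408 + (-5 - 12)*(-5) = 180127/408 - 17*(-5) = 180127/408 + 85 = 214807/408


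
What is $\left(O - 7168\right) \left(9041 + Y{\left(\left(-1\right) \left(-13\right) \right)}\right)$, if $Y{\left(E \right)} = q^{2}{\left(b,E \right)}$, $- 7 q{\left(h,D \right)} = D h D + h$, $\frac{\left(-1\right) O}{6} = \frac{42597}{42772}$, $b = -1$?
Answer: $- \frac{72401524147851}{1047914} \approx -6.9091 \cdot 10^{7}$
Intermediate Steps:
$O = - \frac{127791}{21386}$ ($O = - 6 \cdot \frac{42597}{42772} = - 6 \cdot 42597 \cdot \frac{1}{42772} = \left(-6\right) \frac{42597}{42772} = - \frac{127791}{21386} \approx -5.9754$)
$q{\left(h,D \right)} = - \frac{h}{7} - \frac{h D^{2}}{7}$ ($q{\left(h,D \right)} = - \frac{D h D + h}{7} = - \frac{h D^{2} + h}{7} = - \frac{h + h D^{2}}{7} = - \frac{h}{7} - \frac{h D^{2}}{7}$)
$Y{\left(E \right)} = \left(\frac{1}{7} + \frac{E^{2}}{7}\right)^{2}$ ($Y{\left(E \right)} = \left(\left(- \frac{1}{7}\right) \left(-1\right) \left(1 + E^{2}\right)\right)^{2} = \left(\frac{1}{7} + \frac{E^{2}}{7}\right)^{2}$)
$\left(O - 7168\right) \left(9041 + Y{\left(\left(-1\right) \left(-13\right) \right)}\right) = \left(- \frac{127791}{21386} - 7168\right) \left(9041 + \frac{\left(1 + \left(\left(-1\right) \left(-13\right)\right)^{2}\right)^{2}}{49}\right) = - \frac{153422639 \left(9041 + \frac{\left(1 + 13^{2}\right)^{2}}{49}\right)}{21386} = - \frac{153422639 \left(9041 + \frac{\left(1 + 169\right)^{2}}{49}\right)}{21386} = - \frac{153422639 \left(9041 + \frac{170^{2}}{49}\right)}{21386} = - \frac{153422639 \left(9041 + \frac{1}{49} \cdot 28900\right)}{21386} = - \frac{153422639 \left(9041 + \frac{28900}{49}\right)}{21386} = \left(- \frac{153422639}{21386}\right) \frac{471909}{49} = - \frac{72401524147851}{1047914}$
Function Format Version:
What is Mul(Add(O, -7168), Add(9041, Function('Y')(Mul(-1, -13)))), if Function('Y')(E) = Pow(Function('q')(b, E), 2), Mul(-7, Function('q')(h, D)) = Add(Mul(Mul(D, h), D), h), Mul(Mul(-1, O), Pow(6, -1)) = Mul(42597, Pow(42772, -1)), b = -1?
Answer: Rational(-72401524147851, 1047914) ≈ -6.9091e+7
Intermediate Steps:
O = Rational(-127791, 21386) (O = Mul(-6, Mul(42597, Pow(42772, -1))) = Mul(-6, Mul(42597, Rational(1, 42772))) = Mul(-6, Rational(42597, 42772)) = Rational(-127791, 21386) ≈ -5.9754)
Function('q')(h, D) = Add(Mul(Rational(-1, 7), h), Mul(Rational(-1, 7), h, Pow(D, 2))) (Function('q')(h, D) = Mul(Rational(-1, 7), Add(Mul(Mul(D, h), D), h)) = Mul(Rational(-1, 7), Add(Mul(h, Pow(D, 2)), h)) = Mul(Rational(-1, 7), Add(h, Mul(h, Pow(D, 2)))) = Add(Mul(Rational(-1, 7), h), Mul(Rational(-1, 7), h, Pow(D, 2))))
Function('Y')(E) = Pow(Add(Rational(1, 7), Mul(Rational(1, 7), Pow(E, 2))), 2) (Function('Y')(E) = Pow(Mul(Rational(-1, 7), -1, Add(1, Pow(E, 2))), 2) = Pow(Add(Rational(1, 7), Mul(Rational(1, 7), Pow(E, 2))), 2))
Mul(Add(O, -7168), Add(9041, Function('Y')(Mul(-1, -13)))) = Mul(Add(Rational(-127791, 21386), -7168), Add(9041, Mul(Rational(1, 49), Pow(Add(1, Pow(Mul(-1, -13), 2)), 2)))) = Mul(Rational(-153422639, 21386), Add(9041, Mul(Rational(1, 49), Pow(Add(1, Pow(13, 2)), 2)))) = Mul(Rational(-153422639, 21386), Add(9041, Mul(Rational(1, 49), Pow(Add(1, 169), 2)))) = Mul(Rational(-153422639, 21386), Add(9041, Mul(Rational(1, 49), Pow(170, 2)))) = Mul(Rational(-153422639, 21386), Add(9041, Mul(Rational(1, 49), 28900))) = Mul(Rational(-153422639, 21386), Add(9041, Rational(28900, 49))) = Mul(Rational(-153422639, 21386), Rational(471909, 49)) = Rational(-72401524147851, 1047914)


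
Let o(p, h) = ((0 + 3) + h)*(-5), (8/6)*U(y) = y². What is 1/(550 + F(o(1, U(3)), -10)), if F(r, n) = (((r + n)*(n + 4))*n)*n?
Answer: 1/35800 ≈ 2.7933e-5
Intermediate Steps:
U(y) = 3*y²/4
o(p, h) = -15 - 5*h (o(p, h) = (3 + h)*(-5) = -15 - 5*h)
F(r, n) = n²*(4 + n)*(n + r) (F(r, n) = (((n + r)*(4 + n))*n)*n = (((4 + n)*(n + r))*n)*n = (n*(4 + n)*(n + r))*n = n²*(4 + n)*(n + r))
1/(550 + F(o(1, U(3)), -10)) = 1/(550 + (-10)²*((-10)² + 4*(-10) + 4*(-15 - 15*3²/4) - 10*(-15 - 15*3²/4))) = 1/(550 + 100*(100 - 40 + 4*(-15 - 15*9/4) - 10*(-15 - 15*9/4))) = 1/(550 + 100*(100 - 40 + 4*(-15 - 5*27/4) - 10*(-15 - 5*27/4))) = 1/(550 + 100*(100 - 40 + 4*(-15 - 135/4) - 10*(-15 - 135/4))) = 1/(550 + 100*(100 - 40 + 4*(-195/4) - 10*(-195/4))) = 1/(550 + 100*(100 - 40 - 195 + 975/2)) = 1/(550 + 100*(705/2)) = 1/(550 + 35250) = 1/35800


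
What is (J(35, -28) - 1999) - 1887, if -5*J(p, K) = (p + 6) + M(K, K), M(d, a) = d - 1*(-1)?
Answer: -19444/5 ≈ -3888.8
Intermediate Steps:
M(d, a) = 1 + d (M(d, a) = d + 1 = 1 + d)
J(p, K) = -7/5 - K/5 - p/5 (J(p, K) = -((p + 6) + (1 + K))/5 = -((6 + p) + (1 + K))/5 = -(7 + K + p)/5 = -7/5 - K/5 - p/5)
(J(35, -28) - 1999) - 1887 = ((-7/5 - ⅕*(-28) - ⅕*35) - 1999) - 1887 = ((-7/5 + 28/5 - 7) - 1999) - 1887 = (-14/5 - 1999) - 1887 = -10009/5 - 1887 = -19444/5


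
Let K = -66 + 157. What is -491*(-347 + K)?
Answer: 125696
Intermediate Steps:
K = 91
-491*(-347 + K) = -491*(-347 + 91) = -491*(-256) = 125696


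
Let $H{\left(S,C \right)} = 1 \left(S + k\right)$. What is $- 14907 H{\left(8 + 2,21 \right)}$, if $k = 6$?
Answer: $-238512$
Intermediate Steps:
$H{\left(S,C \right)} = 6 + S$ ($H{\left(S,C \right)} = 1 \left(S + 6\right) = 1 \left(6 + S\right) = 6 + S$)
$- 14907 H{\left(8 + 2,21 \right)} = - 14907 \left(6 + \left(8 + 2\right)\right) = - 14907 \left(6 + 10\right) = \left(-14907\right) 16 = -238512$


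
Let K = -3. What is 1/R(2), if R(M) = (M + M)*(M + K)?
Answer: -¼ ≈ -0.25000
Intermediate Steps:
R(M) = 2*M*(-3 + M) (R(M) = (M + M)*(M - 3) = (2*M)*(-3 + M) = 2*M*(-3 + M))
1/R(2) = 1/(2*2*(-3 + 2)) = 1/(2*2*(-1)) = 1/(-4) = -¼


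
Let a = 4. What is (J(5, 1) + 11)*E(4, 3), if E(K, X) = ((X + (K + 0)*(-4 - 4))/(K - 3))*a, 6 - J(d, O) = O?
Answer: -1856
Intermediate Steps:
J(d, O) = 6 - O
E(K, X) = 4*(X - 8*K)/(-3 + K) (E(K, X) = ((X + (K + 0)*(-4 - 4))/(K - 3))*4 = ((X + K*(-8))/(-3 + K))*4 = ((X - 8*K)/(-3 + K))*4 = 4*(X - 8*K)/(-3 + K))
(J(5, 1) + 11)*E(4, 3) = ((6 - 1*1) + 11)*(4*(3 - 8*4)/(-3 + 4)) = ((6 - 1) + 11)*(4*(3 - 32)/1) = (5 + 11)*(4*1*(-29)) = 16*(-116) = -1856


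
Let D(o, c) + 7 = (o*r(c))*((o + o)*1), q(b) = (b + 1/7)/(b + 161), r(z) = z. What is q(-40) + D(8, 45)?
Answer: 4872512/847 ≈ 5752.7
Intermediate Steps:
q(b) = (1/7 + b)/(161 + b) (q(b) = (b + 1/7)/(161 + b) = (1/7 + b)/(161 + b))
D(o, c) = -7 + 2*c*o**2 (D(o, c) = -7 + (o*c)*((o + o)*1) = -7 + (c*o)*((2*o)*1) = -7 + (c*o)*(2*o) = -7 + 2*c*o**2)
q(-40) + D(8, 45) = (1/7 - 40)/(161 - 40) + (-7 + 2*45*8**2) = -279/7/121 + (-7 + 2*45*64) = (1/121)*(-279/7) + (-7 + 5760) = -279/847 + 5753 = 4872512/847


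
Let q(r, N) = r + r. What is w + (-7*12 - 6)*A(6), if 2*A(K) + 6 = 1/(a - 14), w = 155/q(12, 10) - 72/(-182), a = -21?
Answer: 607457/2184 ≈ 278.14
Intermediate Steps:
q(r, N) = 2*r
w = 14969/2184 (w = 155/((2*12)) - 72/(-182) = 155/24 - 72*(-1/182) = 155*(1/24) + 36/91 = 155/24 + 36/91 = 14969/2184 ≈ 6.8539)
A(K) = -211/70 (A(K) = -3 + 1/(2*(-21 - 14)) = -3 + (½)/(-35) = -3 + (½)*(-1/35) = -3 - 1/70 = -211/70)
w + (-7*12 - 6)*A(6) = 14969/2184 + (-7*12 - 6)*(-211/70) = 14969/2184 + (-84 - 6)*(-211/70) = 14969/2184 - 90*(-211/70) = 14969/2184 + 1899/7 = 607457/2184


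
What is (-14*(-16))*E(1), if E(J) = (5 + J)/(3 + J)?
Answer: 336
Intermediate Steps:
E(J) = (5 + J)/(3 + J)
(-14*(-16))*E(1) = (-14*(-16))*((5 + 1)/(3 + 1)) = 224*(6/4) = 224*((¼)*6) = 224*(3/2) = 336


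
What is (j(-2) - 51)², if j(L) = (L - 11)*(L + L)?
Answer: 1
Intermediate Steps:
j(L) = 2*L*(-11 + L) (j(L) = (-11 + L)*(2*L) = 2*L*(-11 + L))
(j(-2) - 51)² = (2*(-2)*(-11 - 2) - 51)² = (2*(-2)*(-13) - 51)² = (52 - 51)² = 1² = 1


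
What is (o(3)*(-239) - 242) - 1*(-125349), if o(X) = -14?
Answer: 128453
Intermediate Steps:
(o(3)*(-239) - 242) - 1*(-125349) = (-14*(-239) - 242) - 1*(-125349) = (3346 - 242) + 125349 = 3104 + 125349 = 128453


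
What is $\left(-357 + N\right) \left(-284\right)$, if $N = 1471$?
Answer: $-316376$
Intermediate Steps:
$\left(-357 + N\right) \left(-284\right) = \left(-357 + 1471\right) \left(-284\right) = 1114 \left(-284\right) = -316376$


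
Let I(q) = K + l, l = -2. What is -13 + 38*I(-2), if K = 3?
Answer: 25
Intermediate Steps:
I(q) = 1 (I(q) = 3 - 2 = 1)
-13 + 38*I(-2) = -13 + 38*1 = -13 + 38 = 25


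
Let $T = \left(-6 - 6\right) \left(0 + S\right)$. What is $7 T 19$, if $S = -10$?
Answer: $15960$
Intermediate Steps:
$T = 120$ ($T = \left(-6 - 6\right) \left(0 - 10\right) = \left(-12\right) \left(-10\right) = 120$)
$7 T 19 = 7 \cdot 120 \cdot 19 = 840 \cdot 19 = 15960$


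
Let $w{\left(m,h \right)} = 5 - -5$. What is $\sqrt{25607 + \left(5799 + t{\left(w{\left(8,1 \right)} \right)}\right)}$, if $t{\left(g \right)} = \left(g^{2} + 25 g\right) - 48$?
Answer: $2 \sqrt{7927} \approx 178.07$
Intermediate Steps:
$w{\left(m,h \right)} = 10$ ($w{\left(m,h \right)} = 5 + 5 = 10$)
$t{\left(g \right)} = -48 + g^{2} + 25 g$ ($t{\left(g \right)} = \left(g^{2} + 25 g\right) - 48 = -48 + g^{2} + 25 g$)
$\sqrt{25607 + \left(5799 + t{\left(w{\left(8,1 \right)} \right)}\right)} = \sqrt{25607 + \left(5799 + \left(-48 + 10^{2} + 25 \cdot 10\right)\right)} = \sqrt{25607 + \left(5799 + \left(-48 + 100 + 250\right)\right)} = \sqrt{25607 + \left(5799 + 302\right)} = \sqrt{25607 + 6101} = \sqrt{31708} = 2 \sqrt{7927}$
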